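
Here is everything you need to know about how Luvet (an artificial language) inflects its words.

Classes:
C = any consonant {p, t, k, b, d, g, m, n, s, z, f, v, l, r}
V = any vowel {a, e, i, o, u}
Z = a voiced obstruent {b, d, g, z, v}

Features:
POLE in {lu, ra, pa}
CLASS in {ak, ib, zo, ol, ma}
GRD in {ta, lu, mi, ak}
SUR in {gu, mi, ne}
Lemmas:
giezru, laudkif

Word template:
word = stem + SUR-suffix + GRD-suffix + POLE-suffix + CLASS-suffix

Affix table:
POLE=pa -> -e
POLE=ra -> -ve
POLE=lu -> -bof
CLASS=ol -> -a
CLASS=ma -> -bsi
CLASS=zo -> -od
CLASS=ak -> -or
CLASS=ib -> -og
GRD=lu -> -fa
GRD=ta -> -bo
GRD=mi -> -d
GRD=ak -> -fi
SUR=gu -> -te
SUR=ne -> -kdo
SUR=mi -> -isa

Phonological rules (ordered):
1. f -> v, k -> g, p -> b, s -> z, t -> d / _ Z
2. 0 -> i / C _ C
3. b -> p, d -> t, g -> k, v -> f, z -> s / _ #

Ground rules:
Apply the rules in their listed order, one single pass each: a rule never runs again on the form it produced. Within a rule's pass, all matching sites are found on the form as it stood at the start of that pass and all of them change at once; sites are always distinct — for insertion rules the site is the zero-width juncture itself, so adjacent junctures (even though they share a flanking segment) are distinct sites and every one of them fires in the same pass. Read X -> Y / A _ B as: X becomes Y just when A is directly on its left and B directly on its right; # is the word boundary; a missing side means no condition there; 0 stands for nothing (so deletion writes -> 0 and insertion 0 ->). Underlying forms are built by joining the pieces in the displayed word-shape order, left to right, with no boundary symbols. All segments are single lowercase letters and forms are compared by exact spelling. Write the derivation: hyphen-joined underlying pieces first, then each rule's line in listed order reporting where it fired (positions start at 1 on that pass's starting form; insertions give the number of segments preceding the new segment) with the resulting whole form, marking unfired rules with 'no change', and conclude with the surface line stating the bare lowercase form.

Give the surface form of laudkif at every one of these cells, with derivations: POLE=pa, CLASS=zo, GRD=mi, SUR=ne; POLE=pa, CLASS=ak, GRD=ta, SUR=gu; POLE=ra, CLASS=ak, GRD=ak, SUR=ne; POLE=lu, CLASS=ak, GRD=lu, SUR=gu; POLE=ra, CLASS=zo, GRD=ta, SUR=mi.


cell POLE=pa, CLASS=zo, GRD=mi, SUR=ne:
underlying: laudkif-kdo-d-e-od
1. f -> v, k -> g, p -> b, s -> z, t -> d / _ Z: fires at position(s) 8: laudkifgdodeod
2. 0 -> i / C _ C: inserts after position(s) 4, 7, 8: laudikifigidodeod
3. b -> p, d -> t, g -> k, v -> f, z -> s / _ #: fires at position(s) 17: laudikifigidodeot
surface: laudikifigidodeot

cell POLE=pa, CLASS=ak, GRD=ta, SUR=gu:
underlying: laudkif-te-bo-e-or
1. f -> v, k -> g, p -> b, s -> z, t -> d / _ Z: no change
2. 0 -> i / C _ C: inserts after position(s) 4, 7: laudikifiteboeor
3. b -> p, d -> t, g -> k, v -> f, z -> s / _ #: no change
surface: laudikifiteboeor

cell POLE=ra, CLASS=ak, GRD=ak, SUR=ne:
underlying: laudkif-kdo-fi-ve-or
1. f -> v, k -> g, p -> b, s -> z, t -> d / _ Z: fires at position(s) 8: laudkifgdofiveor
2. 0 -> i / C _ C: inserts after position(s) 4, 7, 8: laudikifigidofiveor
3. b -> p, d -> t, g -> k, v -> f, z -> s / _ #: no change
surface: laudikifigidofiveor

cell POLE=lu, CLASS=ak, GRD=lu, SUR=gu:
underlying: laudkif-te-fa-bof-or
1. f -> v, k -> g, p -> b, s -> z, t -> d / _ Z: no change
2. 0 -> i / C _ C: inserts after position(s) 4, 7: laudikifitefabofor
3. b -> p, d -> t, g -> k, v -> f, z -> s / _ #: no change
surface: laudikifitefabofor

cell POLE=ra, CLASS=zo, GRD=ta, SUR=mi:
underlying: laudkif-isa-bo-ve-od
1. f -> v, k -> g, p -> b, s -> z, t -> d / _ Z: no change
2. 0 -> i / C _ C: inserts after position(s) 4: laudikifisaboveod
3. b -> p, d -> t, g -> k, v -> f, z -> s / _ #: fires at position(s) 17: laudikifisaboveot
surface: laudikifisaboveot


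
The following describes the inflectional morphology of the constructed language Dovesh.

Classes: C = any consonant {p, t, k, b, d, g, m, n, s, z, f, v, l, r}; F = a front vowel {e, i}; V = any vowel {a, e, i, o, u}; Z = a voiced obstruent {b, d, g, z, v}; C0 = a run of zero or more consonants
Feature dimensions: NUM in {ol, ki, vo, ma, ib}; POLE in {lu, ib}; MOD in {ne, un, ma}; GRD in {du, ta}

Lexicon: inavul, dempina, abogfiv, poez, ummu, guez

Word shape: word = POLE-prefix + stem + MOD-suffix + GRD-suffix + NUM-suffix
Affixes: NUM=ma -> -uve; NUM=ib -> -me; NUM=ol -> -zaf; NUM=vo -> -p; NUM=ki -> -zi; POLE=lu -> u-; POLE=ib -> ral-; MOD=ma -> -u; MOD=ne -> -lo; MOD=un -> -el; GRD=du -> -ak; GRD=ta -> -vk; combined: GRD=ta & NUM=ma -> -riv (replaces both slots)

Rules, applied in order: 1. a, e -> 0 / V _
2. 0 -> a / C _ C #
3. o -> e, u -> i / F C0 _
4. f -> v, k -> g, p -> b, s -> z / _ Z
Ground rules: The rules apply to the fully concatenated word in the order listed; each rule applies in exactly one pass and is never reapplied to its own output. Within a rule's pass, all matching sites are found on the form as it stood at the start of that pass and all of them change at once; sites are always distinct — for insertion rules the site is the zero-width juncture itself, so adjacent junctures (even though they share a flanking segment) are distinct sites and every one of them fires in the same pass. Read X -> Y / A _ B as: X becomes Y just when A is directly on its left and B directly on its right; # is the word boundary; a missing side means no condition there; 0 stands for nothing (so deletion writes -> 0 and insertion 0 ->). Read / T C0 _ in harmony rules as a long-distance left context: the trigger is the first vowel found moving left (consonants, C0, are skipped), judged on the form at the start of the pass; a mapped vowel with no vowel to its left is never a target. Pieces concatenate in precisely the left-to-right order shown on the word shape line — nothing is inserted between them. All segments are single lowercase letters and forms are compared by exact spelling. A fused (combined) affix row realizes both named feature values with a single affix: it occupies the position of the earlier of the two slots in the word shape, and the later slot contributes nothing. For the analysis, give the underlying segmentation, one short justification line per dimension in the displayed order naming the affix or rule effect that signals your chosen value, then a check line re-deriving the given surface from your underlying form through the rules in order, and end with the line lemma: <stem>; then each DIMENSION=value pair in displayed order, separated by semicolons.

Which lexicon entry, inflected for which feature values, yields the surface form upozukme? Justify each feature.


underlying: u-poez-u-ak-me
NUM=ib - signalled by the affix -me
POLE=lu - signalled by the affix u-
MOD=ma - signalled by the affix -u
GRD=du - signalled by the affix -ak
check: upoezuakme -> upozukme -> upozukme -> upozukme -> upozukme
lemma: poez; NUM=ib; POLE=lu; MOD=ma; GRD=du


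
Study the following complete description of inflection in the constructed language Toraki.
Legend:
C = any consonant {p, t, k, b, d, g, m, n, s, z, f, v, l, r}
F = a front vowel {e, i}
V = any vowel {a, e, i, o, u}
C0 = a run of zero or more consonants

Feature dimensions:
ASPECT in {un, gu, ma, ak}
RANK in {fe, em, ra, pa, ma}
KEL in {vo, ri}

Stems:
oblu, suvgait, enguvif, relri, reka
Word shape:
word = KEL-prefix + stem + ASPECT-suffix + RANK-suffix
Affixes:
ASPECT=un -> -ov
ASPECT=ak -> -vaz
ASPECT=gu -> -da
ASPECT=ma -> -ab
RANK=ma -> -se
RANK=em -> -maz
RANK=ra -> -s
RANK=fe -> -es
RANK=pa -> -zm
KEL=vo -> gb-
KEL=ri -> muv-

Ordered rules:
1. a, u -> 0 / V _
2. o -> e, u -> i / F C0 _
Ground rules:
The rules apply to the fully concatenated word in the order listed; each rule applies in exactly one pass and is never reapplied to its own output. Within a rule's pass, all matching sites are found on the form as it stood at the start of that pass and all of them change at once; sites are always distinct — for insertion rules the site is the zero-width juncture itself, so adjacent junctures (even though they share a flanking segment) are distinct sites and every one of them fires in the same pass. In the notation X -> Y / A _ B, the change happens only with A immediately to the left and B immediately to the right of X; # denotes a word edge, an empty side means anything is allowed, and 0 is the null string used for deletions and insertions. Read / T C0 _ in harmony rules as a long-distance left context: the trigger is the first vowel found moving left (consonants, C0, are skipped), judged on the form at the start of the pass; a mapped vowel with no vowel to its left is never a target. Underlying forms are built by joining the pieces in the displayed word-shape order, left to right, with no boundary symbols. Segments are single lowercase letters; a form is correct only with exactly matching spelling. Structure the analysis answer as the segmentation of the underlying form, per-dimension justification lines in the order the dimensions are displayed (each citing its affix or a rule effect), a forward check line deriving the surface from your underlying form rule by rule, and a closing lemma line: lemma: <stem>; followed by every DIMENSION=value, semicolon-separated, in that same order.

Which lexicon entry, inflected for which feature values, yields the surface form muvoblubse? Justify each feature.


underlying: muv-oblu-ab-se
ASPECT=ma - signalled by the affix -ab
RANK=ma - signalled by the affix -se
KEL=ri - signalled by the affix muv-
check: muvobluabse -> muvoblubse -> muvoblubse
lemma: oblu; ASPECT=ma; RANK=ma; KEL=ri


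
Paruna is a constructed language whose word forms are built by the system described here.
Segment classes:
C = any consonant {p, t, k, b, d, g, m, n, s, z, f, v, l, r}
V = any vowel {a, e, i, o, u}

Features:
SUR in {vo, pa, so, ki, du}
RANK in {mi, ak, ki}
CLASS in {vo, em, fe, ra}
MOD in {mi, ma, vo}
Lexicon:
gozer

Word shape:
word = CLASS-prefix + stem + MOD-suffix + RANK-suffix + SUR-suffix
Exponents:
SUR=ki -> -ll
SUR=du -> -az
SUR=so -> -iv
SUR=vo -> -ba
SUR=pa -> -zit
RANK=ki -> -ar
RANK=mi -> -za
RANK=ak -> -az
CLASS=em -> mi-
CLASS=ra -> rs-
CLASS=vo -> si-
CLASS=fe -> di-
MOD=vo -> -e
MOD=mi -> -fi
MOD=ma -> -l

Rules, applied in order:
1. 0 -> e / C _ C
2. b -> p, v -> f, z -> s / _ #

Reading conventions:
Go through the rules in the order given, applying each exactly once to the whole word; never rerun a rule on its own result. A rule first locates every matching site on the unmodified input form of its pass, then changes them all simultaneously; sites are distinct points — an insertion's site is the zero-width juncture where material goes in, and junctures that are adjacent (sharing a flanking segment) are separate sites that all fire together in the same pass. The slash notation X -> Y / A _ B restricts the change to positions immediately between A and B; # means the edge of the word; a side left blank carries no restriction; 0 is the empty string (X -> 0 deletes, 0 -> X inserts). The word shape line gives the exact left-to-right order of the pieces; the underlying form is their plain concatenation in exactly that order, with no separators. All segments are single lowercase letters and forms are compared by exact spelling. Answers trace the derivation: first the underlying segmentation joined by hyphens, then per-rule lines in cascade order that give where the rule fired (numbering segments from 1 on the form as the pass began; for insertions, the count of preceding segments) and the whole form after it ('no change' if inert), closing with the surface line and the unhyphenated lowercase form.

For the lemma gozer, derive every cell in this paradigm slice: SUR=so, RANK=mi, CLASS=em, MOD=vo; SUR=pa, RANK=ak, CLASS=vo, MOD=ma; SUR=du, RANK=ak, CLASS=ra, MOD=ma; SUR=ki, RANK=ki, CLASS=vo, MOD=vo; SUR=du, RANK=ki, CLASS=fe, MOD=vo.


cell SUR=so, RANK=mi, CLASS=em, MOD=vo:
underlying: mi-gozer-e-za-iv
1. 0 -> e / C _ C: no change
2. b -> p, v -> f, z -> s / _ #: fires at position(s) 12: migozerezaif
surface: migozerezaif

cell SUR=pa, RANK=ak, CLASS=vo, MOD=ma:
underlying: si-gozer-l-az-zit
1. 0 -> e / C _ C: inserts after position(s) 7, 10: sigozerelazezit
2. b -> p, v -> f, z -> s / _ #: no change
surface: sigozerelazezit

cell SUR=du, RANK=ak, CLASS=ra, MOD=ma:
underlying: rs-gozer-l-az-az
1. 0 -> e / C _ C: inserts after position(s) 1, 2, 7: resegozerelazaz
2. b -> p, v -> f, z -> s / _ #: fires at position(s) 15: resegozerelazas
surface: resegozerelazas

cell SUR=ki, RANK=ki, CLASS=vo, MOD=vo:
underlying: si-gozer-e-ar-ll
1. 0 -> e / C _ C: inserts after position(s) 10, 11: sigozerearelel
2. b -> p, v -> f, z -> s / _ #: no change
surface: sigozerearelel

cell SUR=du, RANK=ki, CLASS=fe, MOD=vo:
underlying: di-gozer-e-ar-az
1. 0 -> e / C _ C: no change
2. b -> p, v -> f, z -> s / _ #: fires at position(s) 12: digozerearas
surface: digozerearas


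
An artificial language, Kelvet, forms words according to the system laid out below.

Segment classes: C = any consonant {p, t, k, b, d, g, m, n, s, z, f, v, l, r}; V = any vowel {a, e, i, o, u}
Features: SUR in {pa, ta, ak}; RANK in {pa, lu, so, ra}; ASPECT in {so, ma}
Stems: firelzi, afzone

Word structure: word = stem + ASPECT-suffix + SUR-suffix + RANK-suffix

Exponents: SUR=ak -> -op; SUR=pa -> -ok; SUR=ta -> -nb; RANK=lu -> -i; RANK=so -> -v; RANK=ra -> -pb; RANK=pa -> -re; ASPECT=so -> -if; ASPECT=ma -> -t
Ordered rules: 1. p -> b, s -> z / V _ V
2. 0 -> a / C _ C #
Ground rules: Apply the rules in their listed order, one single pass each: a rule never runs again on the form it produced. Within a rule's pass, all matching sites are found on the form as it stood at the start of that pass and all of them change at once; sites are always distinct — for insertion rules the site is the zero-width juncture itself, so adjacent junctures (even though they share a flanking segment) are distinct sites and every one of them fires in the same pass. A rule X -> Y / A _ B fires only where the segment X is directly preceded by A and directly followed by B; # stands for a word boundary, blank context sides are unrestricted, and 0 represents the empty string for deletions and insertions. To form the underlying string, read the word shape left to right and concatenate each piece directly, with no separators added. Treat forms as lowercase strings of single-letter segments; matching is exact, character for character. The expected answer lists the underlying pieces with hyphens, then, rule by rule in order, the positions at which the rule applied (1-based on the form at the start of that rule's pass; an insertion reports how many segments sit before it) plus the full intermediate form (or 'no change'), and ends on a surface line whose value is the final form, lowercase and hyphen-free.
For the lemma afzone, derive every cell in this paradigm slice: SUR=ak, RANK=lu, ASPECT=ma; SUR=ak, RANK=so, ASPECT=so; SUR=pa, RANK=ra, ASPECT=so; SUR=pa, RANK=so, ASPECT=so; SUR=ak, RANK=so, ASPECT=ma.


cell SUR=ak, RANK=lu, ASPECT=ma:
underlying: afzone-t-op-i
1. p -> b, s -> z / V _ V: fires at position(s) 9: afzonetobi
2. 0 -> a / C _ C #: no change
surface: afzonetobi

cell SUR=ak, RANK=so, ASPECT=so:
underlying: afzone-if-op-v
1. p -> b, s -> z / V _ V: no change
2. 0 -> a / C _ C #: inserts after position(s) 10: afzoneifopav
surface: afzoneifopav

cell SUR=pa, RANK=ra, ASPECT=so:
underlying: afzone-if-ok-pb
1. p -> b, s -> z / V _ V: no change
2. 0 -> a / C _ C #: inserts after position(s) 11: afzoneifokpab
surface: afzoneifokpab

cell SUR=pa, RANK=so, ASPECT=so:
underlying: afzone-if-ok-v
1. p -> b, s -> z / V _ V: no change
2. 0 -> a / C _ C #: inserts after position(s) 10: afzoneifokav
surface: afzoneifokav

cell SUR=ak, RANK=so, ASPECT=ma:
underlying: afzone-t-op-v
1. p -> b, s -> z / V _ V: no change
2. 0 -> a / C _ C #: inserts after position(s) 9: afzonetopav
surface: afzonetopav


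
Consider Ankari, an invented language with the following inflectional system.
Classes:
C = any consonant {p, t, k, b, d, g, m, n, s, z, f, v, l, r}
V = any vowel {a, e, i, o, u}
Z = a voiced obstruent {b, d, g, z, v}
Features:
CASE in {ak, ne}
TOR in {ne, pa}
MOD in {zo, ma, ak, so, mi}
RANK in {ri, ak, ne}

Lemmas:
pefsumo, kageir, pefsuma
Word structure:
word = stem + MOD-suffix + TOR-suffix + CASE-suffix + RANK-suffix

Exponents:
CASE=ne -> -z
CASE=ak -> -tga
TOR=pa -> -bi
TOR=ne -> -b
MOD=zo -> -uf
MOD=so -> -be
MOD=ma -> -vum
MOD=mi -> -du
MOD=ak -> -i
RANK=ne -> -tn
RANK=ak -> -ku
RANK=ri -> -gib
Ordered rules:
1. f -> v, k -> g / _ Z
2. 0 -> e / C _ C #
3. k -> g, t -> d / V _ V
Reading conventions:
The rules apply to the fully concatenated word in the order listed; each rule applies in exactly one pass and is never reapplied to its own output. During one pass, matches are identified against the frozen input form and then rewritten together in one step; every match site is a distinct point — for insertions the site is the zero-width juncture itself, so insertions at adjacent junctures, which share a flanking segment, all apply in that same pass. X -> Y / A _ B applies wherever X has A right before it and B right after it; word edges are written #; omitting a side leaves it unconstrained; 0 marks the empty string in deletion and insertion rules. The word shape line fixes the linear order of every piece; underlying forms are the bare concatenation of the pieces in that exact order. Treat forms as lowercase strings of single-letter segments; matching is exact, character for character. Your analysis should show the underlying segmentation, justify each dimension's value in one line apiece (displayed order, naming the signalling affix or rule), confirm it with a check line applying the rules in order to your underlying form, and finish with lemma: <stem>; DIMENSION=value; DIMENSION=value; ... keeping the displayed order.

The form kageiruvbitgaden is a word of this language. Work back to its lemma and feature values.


underlying: kageir-uf-bi-tga-tn
CASE=ak - signalled by the affix -tga
TOR=pa - signalled by the affix -bi
MOD=zo - signalled by the affix -uf
RANK=ne - signalled by the affix -tn
check: kageirufbitgatn -> kageiruvbitgatn -> kageiruvbitgaten -> kageiruvbitgaden
lemma: kageir; CASE=ak; TOR=pa; MOD=zo; RANK=ne


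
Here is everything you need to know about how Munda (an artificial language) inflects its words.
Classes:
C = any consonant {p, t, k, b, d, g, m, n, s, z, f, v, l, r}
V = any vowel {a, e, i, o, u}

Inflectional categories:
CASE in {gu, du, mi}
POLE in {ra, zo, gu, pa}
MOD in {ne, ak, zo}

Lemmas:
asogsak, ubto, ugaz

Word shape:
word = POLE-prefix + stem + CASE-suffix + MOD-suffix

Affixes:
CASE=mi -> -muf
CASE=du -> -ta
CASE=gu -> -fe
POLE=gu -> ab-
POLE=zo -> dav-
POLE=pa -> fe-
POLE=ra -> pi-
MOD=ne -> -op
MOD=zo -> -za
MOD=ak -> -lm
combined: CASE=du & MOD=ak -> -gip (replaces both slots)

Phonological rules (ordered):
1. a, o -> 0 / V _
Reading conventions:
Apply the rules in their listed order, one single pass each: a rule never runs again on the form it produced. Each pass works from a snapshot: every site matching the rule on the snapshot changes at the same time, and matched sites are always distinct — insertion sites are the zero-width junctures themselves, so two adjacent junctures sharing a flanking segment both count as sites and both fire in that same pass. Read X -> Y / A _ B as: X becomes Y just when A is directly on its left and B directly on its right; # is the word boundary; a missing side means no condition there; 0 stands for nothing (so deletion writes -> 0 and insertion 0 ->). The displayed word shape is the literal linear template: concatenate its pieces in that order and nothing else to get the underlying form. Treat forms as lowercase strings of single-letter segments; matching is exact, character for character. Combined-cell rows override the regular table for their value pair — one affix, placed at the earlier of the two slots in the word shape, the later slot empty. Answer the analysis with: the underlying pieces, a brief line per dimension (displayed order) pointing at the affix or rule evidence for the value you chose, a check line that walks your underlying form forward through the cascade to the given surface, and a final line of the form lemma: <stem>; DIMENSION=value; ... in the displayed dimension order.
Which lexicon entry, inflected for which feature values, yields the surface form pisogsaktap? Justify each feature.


underlying: pi-asogsak-ta-op
CASE=du - signalled by the affix -ta
POLE=ra - signalled by the affix pi-
MOD=ne - signalled by the affix -op
check: piasogsaktaop -> pisogsaktap
lemma: asogsak; CASE=du; POLE=ra; MOD=ne


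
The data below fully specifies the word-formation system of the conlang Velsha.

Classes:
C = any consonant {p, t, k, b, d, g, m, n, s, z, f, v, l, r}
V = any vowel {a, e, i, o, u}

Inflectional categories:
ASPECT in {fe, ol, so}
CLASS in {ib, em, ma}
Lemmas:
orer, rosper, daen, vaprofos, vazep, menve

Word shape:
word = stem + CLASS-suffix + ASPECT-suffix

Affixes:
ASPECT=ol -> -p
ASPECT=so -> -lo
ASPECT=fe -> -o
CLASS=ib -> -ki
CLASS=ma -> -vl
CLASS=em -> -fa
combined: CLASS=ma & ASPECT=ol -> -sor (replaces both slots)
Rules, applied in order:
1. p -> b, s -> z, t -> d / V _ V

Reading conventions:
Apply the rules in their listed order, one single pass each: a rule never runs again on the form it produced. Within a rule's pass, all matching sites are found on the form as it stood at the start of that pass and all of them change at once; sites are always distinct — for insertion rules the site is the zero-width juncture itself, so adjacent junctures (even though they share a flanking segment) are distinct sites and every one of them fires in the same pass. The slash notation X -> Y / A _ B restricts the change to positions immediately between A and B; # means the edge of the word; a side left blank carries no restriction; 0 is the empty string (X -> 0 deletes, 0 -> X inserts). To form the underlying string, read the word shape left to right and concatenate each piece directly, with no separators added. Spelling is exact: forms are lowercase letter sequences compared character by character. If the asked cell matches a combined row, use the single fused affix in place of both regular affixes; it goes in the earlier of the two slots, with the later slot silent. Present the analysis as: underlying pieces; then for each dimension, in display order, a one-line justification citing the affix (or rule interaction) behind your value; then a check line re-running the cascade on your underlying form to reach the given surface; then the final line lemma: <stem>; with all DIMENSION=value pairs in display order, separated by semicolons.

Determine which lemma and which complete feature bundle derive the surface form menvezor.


underlying: menve-sor
ASPECT=ol - signalled by the combined affix row
CLASS=ma - signalled by the combined affix row
check: menvesor -> menvezor
lemma: menve; ASPECT=ol; CLASS=ma


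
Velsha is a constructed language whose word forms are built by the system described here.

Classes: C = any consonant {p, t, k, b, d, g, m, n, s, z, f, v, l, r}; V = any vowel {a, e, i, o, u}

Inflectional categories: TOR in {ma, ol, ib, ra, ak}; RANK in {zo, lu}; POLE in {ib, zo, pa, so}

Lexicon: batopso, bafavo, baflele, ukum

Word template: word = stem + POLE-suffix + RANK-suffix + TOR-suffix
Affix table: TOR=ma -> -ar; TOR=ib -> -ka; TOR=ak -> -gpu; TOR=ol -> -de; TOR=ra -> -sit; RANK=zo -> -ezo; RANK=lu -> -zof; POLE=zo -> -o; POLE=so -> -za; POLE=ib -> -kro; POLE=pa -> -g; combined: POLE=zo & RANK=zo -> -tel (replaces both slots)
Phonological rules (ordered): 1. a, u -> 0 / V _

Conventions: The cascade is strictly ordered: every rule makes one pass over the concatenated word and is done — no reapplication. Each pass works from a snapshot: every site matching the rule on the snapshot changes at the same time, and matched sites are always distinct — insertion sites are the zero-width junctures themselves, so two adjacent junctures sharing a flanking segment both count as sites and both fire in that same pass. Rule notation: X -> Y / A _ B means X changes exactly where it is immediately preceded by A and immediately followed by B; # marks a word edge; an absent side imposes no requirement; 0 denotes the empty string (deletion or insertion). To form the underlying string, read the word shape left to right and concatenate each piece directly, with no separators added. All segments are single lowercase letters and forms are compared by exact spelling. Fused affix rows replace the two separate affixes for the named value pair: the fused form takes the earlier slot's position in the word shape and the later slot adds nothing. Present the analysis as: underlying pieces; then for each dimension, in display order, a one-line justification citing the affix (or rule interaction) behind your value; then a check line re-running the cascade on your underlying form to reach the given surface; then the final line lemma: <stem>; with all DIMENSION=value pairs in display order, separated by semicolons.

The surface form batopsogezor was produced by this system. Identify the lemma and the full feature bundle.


underlying: batopso-g-ezo-ar
TOR=ma - signalled by the affix -ar
RANK=zo - signalled by the affix -ezo
POLE=pa - signalled by the affix -g
check: batopsogezoar -> batopsogezor
lemma: batopso; TOR=ma; RANK=zo; POLE=pa


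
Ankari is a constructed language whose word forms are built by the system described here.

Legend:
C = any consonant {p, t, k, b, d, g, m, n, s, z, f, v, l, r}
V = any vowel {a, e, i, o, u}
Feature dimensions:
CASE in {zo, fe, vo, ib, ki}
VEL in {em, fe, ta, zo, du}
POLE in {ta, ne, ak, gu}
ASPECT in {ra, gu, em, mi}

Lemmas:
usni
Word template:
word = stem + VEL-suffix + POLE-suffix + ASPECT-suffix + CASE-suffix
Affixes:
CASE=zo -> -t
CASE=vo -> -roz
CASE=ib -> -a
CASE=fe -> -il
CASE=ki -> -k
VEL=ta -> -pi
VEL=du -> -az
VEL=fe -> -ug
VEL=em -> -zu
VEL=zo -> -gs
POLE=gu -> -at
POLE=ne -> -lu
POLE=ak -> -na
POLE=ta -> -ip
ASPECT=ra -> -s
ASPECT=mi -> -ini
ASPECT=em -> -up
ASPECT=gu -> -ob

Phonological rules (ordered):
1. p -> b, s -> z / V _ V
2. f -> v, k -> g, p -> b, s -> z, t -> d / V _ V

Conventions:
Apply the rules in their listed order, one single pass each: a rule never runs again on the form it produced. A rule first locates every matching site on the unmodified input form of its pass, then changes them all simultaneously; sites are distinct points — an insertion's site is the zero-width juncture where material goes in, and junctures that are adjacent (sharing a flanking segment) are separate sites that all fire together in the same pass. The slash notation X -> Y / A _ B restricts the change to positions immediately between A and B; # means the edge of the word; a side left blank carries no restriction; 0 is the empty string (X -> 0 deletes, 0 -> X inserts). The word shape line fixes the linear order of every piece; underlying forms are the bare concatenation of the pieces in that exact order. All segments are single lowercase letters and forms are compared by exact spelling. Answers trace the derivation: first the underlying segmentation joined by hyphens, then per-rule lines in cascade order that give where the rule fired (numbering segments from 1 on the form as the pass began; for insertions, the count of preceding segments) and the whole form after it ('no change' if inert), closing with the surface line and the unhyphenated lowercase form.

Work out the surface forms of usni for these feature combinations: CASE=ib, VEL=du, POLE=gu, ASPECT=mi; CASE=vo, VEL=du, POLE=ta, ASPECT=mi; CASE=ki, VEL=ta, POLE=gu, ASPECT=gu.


cell CASE=ib, VEL=du, POLE=gu, ASPECT=mi:
underlying: usni-az-at-ini-a
1. p -> b, s -> z / V _ V: no change
2. f -> v, k -> g, p -> b, s -> z, t -> d / V _ V: fires at position(s) 8: usniazadinia
surface: usniazadinia

cell CASE=vo, VEL=du, POLE=ta, ASPECT=mi:
underlying: usni-az-ip-ini-roz
1. p -> b, s -> z / V _ V: fires at position(s) 8: usniazibiniroz
2. f -> v, k -> g, p -> b, s -> z, t -> d / V _ V: no change
surface: usniazibiniroz

cell CASE=ki, VEL=ta, POLE=gu, ASPECT=gu:
underlying: usni-pi-at-ob-k
1. p -> b, s -> z / V _ V: fires at position(s) 5: usnibiatobk
2. f -> v, k -> g, p -> b, s -> z, t -> d / V _ V: fires at position(s) 8: usnibiadobk
surface: usnibiadobk


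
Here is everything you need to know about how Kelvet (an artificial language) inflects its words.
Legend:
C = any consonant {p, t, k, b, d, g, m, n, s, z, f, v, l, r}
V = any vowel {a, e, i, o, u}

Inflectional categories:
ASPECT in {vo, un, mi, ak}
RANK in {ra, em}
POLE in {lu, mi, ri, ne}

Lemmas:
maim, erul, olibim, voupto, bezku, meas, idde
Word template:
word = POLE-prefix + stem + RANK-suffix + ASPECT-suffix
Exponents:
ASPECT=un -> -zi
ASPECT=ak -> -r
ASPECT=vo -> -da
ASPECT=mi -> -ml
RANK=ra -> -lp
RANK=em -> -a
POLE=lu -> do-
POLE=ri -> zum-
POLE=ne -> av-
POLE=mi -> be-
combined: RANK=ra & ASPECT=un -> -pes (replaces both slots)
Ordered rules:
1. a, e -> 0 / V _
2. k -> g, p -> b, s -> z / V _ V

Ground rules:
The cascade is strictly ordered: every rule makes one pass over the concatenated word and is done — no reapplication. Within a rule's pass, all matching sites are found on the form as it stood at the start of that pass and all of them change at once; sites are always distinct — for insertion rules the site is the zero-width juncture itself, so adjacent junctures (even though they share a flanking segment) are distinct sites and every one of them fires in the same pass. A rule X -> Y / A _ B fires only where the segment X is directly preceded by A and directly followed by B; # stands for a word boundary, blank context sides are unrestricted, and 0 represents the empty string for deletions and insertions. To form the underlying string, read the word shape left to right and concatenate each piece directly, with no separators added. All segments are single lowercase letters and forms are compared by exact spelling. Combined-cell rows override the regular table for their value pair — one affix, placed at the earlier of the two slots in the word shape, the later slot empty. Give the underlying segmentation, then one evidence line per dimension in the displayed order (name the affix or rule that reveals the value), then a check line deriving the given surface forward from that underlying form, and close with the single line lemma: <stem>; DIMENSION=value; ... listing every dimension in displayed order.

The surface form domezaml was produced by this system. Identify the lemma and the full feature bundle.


underlying: do-meas-a-ml
ASPECT=mi - signalled by the affix -ml
RANK=em - signalled by the affix -a
POLE=lu - signalled by the affix do-
check: domeasaml -> domesaml -> domezaml
lemma: meas; ASPECT=mi; RANK=em; POLE=lu


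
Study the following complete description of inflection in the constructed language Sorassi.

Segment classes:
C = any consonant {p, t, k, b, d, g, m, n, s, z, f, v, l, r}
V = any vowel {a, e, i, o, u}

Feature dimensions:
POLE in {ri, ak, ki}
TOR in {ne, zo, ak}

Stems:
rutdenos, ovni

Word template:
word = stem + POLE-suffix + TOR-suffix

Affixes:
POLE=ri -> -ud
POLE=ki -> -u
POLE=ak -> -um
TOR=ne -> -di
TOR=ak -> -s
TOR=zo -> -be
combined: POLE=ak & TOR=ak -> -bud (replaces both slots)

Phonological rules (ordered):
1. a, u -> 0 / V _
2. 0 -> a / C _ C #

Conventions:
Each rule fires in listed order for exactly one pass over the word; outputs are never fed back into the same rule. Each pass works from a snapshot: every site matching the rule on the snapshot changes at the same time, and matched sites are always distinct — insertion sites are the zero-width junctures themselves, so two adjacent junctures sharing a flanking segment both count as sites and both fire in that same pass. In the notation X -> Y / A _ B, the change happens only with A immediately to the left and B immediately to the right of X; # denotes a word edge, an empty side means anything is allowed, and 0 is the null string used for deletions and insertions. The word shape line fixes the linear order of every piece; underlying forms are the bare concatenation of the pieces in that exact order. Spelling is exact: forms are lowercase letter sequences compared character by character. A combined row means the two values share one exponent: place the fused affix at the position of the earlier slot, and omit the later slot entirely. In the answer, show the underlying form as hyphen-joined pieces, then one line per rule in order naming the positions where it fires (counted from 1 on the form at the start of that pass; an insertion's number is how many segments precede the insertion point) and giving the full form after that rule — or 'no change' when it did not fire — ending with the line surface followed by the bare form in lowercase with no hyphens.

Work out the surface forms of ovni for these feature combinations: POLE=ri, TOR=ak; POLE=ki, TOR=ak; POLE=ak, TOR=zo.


cell POLE=ri, TOR=ak:
underlying: ovni-ud-s
1. a, u -> 0 / V _: fires at position(s) 5: ovnids
2. 0 -> a / C _ C #: inserts after position(s) 5: ovnidas
surface: ovnidas

cell POLE=ki, TOR=ak:
underlying: ovni-u-s
1. a, u -> 0 / V _: fires at position(s) 5: ovnis
2. 0 -> a / C _ C #: no change
surface: ovnis

cell POLE=ak, TOR=zo:
underlying: ovni-um-be
1. a, u -> 0 / V _: fires at position(s) 5: ovnimbe
2. 0 -> a / C _ C #: no change
surface: ovnimbe


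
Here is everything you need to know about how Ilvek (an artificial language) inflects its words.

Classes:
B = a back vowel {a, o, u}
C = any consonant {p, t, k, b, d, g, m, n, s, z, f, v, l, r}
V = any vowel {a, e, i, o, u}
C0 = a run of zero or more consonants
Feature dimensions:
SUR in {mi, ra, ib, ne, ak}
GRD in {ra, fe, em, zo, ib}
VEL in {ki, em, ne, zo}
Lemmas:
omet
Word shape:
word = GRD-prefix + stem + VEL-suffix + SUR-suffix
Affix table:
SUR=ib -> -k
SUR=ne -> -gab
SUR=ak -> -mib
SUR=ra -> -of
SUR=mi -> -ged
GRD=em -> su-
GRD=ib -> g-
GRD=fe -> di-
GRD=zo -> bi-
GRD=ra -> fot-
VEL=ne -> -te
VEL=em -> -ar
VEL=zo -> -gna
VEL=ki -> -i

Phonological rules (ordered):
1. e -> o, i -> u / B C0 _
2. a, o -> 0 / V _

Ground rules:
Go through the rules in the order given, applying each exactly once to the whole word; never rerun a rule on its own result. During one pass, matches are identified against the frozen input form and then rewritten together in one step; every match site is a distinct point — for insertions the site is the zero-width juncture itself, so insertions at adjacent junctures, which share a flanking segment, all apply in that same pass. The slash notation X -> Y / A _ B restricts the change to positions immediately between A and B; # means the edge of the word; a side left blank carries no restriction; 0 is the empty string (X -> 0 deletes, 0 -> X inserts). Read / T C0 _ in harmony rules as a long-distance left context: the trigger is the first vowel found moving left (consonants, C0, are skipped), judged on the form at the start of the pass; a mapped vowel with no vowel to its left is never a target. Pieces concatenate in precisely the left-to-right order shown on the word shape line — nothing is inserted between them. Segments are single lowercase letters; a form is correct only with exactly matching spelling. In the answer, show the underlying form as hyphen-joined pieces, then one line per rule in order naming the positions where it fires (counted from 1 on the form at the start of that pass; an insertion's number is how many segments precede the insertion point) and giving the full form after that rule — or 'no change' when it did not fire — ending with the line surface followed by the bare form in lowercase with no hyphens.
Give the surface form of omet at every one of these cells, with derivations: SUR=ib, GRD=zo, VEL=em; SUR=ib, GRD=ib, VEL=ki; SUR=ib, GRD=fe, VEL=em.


cell SUR=ib, GRD=zo, VEL=em:
underlying: bi-omet-ar-k
1. e -> o, i -> u / B C0 _: fires at position(s) 5: biomotark
2. a, o -> 0 / V _: fires at position(s) 3: bimotark
surface: bimotark

cell SUR=ib, GRD=ib, VEL=ki:
underlying: g-omet-i-k
1. e -> o, i -> u / B C0 _: fires at position(s) 4: gomotik
2. a, o -> 0 / V _: no change
surface: gomotik

cell SUR=ib, GRD=fe, VEL=em:
underlying: di-omet-ar-k
1. e -> o, i -> u / B C0 _: fires at position(s) 5: diomotark
2. a, o -> 0 / V _: fires at position(s) 3: dimotark
surface: dimotark


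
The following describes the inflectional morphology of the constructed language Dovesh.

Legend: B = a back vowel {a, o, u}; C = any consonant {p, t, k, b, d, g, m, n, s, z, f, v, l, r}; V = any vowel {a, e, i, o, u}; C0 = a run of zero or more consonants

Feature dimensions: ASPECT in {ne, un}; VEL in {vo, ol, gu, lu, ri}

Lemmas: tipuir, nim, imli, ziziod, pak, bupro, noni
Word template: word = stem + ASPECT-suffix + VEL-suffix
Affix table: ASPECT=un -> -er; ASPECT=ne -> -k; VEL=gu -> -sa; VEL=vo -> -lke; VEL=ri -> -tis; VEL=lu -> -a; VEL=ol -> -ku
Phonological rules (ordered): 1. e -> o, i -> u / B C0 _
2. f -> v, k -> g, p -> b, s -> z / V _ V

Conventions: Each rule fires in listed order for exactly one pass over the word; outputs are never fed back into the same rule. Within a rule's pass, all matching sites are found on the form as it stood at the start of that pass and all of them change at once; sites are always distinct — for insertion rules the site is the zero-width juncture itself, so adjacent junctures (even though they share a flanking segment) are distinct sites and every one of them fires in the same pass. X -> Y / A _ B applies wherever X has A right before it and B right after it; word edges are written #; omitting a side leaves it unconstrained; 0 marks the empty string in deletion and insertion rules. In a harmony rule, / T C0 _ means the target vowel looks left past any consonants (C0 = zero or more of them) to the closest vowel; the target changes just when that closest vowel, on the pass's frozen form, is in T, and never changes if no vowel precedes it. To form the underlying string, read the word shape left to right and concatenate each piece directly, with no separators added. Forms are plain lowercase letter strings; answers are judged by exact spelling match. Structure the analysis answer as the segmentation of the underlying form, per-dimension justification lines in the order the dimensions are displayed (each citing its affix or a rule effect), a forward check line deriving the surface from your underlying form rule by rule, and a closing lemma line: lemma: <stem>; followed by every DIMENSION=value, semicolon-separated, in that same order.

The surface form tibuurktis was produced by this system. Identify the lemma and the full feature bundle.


underlying: tipuir-k-tis
ASPECT=ne - signalled by the affix -k
VEL=ri - signalled by the affix -tis
check: tipuirktis -> tipuurktis -> tibuurktis
lemma: tipuir; ASPECT=ne; VEL=ri


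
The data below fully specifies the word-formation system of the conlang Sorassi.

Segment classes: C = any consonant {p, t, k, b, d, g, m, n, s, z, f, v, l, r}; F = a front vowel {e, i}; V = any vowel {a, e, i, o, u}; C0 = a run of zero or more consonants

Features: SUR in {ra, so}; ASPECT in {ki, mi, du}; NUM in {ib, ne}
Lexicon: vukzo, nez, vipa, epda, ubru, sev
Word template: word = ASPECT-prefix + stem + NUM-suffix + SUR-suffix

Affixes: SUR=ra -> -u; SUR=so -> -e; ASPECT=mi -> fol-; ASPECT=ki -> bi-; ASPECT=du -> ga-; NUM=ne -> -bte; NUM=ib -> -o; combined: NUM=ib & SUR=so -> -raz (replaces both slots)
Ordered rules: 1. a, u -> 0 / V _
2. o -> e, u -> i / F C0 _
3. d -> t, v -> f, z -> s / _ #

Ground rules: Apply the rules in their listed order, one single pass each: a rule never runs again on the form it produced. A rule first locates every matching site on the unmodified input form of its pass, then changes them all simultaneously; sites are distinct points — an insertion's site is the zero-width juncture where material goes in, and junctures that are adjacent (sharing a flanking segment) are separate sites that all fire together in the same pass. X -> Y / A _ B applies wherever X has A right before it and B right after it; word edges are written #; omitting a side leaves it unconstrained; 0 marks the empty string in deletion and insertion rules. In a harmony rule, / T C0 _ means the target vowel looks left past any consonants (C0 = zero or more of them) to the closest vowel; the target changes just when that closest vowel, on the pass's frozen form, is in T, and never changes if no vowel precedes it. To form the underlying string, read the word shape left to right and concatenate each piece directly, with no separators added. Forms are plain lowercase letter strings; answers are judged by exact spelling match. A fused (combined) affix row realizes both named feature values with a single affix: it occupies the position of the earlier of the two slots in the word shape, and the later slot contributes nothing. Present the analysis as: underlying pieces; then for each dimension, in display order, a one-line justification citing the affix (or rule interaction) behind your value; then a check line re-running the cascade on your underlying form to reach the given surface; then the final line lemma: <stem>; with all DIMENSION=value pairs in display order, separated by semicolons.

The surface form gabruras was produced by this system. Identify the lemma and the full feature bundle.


underlying: ga-ubru-raz
SUR=so - signalled by the combined affix row
ASPECT=du - signalled by the affix ga-
NUM=ib - signalled by the combined affix row
check: gaubruraz -> gabruraz -> gabruraz -> gabruras
lemma: ubru; SUR=so; ASPECT=du; NUM=ib
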